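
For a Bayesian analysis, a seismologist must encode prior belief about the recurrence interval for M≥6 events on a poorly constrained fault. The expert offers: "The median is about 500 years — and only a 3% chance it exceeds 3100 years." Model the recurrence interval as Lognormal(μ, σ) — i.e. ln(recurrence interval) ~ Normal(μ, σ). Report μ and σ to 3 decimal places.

If T ~ Lognormal(μ,σ) then ln T ~ Normal(μ,σ), so the p-quantile of ln T is μ + z_p·σ.
ln(500) = 6.215 and ln(3100) = 8.039; z_{0.5} = 0, z_{0.97} = 1.881.
σ = (8.039 − 6.215)/(1.881 − (0)) = 0.970.
μ = 6.215 − (0)·0.970 = 6.215.

μ ≈ 6.215, σ ≈ 0.970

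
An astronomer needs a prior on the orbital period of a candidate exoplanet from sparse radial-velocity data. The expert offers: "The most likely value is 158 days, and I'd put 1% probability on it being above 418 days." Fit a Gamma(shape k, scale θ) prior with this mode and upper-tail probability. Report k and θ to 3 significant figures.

k ≈ 5.9, θ ≈ 32.3

Gamma(k,θ) with k>1 has mode (k−1)θ, so θ = 158/(k−1).
Need P(X < 418) = 0.99 with θ tied to k this way. Start at k = 2, θ = 158: P(X<418) ≈ 0.741.
Too low — raise k to concentrate. Iterating converges to k ≈ 5.9.
Then θ = 158/(5.9−1) ≈ 32.3.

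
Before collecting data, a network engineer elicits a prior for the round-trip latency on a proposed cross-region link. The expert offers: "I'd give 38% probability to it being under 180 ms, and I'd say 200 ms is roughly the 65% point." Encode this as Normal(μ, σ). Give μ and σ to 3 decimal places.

For Normal(μ,σ), the p-quantile is μ + z_p·σ. Here z_{0.38} = -0.3055, z_{0.65} = 0.3853.
So 180 = μ − 0.3055σ and 200 = μ + 0.3853σ.
Subtracting: σ = (200 − 180)/(0.3853 − (-0.3055)) = 28.952.
Then μ = 180 − (-0.3055)·28.952 = 188.844.

μ = 188.844, σ = 28.952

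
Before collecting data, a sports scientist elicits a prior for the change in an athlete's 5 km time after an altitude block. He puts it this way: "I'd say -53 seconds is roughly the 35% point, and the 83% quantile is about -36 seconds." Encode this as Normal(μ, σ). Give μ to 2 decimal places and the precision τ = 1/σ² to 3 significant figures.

μ = -48.11, τ = 0.00621

For Normal(μ,σ), the p-quantile is μ + z_p·σ. Here z_{0.35} = -0.3853, z_{0.83} = 0.9542.
So -53 = μ − 0.3853σ and -36 = μ + 0.9542σ.
Subtracting: σ = (-36 − -53)/(0.9542 − (-0.3853)) = 12.69.
Then μ = -53 − (-0.3853)·12.69 = -48.11.
Precision τ = 1/σ² = 1/12.69² = 0.00621.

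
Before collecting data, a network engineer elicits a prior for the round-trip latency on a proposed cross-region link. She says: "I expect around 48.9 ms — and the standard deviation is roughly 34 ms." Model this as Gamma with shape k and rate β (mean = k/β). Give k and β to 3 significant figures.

For Gamma(k, rate β): mean = k/β, variance = k/β², so CV = 1/√k.
CV = SD/mean = 34/48.9 = 0.6953, hence k = 1/CV² = 2.07.
Then β = k/mean = 2.07/48.9 = 0.0423.

k ≈ 2.07, β ≈ 0.0423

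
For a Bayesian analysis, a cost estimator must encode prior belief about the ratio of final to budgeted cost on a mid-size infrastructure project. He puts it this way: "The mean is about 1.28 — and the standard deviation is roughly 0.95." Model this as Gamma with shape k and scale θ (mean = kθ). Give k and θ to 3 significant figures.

k ≈ 1.82, θ ≈ 0.705

For Gamma(k, scale θ): mean = kθ, variance = kθ², so CV = 1/√k.
CV = SD/mean = 0.95/1.28 = 0.7422, hence k = 1/CV² = 1.82.
Then θ = mean/k = 1.28/1.82 = 0.705.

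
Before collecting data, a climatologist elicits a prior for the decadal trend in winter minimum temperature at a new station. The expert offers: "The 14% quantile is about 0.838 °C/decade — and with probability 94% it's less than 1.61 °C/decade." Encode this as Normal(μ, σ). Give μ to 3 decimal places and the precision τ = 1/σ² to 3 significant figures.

μ = 1.154, τ = 11.7

The p-quantile of Normal(μ,σ) is μ + z_p·σ, with z_{0.14} = -1.08 and z_{0.94} = 1.555.
Eliminate σ: μ = (z₂·x₁ − z₁·x₂)/(z₂ − z₁) = (1.555·0.838 − (-1.08)·1.61)/2.635 = 1.154.
Then σ = (x₂ − x₁)/(z₂ − z₁) = (1.61 − 0.838)/2.635 = 0.293.
Precision τ = 1/σ² = 1/0.293² = 11.7.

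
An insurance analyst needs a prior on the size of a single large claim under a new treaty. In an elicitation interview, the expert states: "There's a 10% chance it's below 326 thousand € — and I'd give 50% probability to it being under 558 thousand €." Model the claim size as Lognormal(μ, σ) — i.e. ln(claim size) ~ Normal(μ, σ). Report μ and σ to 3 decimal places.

μ ≈ 6.324, σ ≈ 0.419

If T ~ Lognormal(μ,σ) then ln T ~ Normal(μ,σ), so the p-quantile of ln T is μ + z_p·σ.
ln(326) = 5.787 and ln(558) = 6.324; z_{0.1} = -1.282, z_{0.5} = 0.
σ = (6.324 − 5.787)/(0 − (-1.282)) = 0.419.
μ = 5.787 − (-1.282)·0.419 = 6.324.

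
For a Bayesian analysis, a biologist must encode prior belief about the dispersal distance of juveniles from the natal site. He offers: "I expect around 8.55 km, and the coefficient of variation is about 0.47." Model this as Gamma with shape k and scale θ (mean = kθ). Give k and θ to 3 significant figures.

For Gamma(k, scale θ): mean = kθ, variance = kθ², so CV = 1/√k.
CV = 0.47, hence k = 1/CV² = 4.53.
Then θ = mean/k = 8.55/4.53 = 1.89.

k ≈ 4.53, θ ≈ 1.89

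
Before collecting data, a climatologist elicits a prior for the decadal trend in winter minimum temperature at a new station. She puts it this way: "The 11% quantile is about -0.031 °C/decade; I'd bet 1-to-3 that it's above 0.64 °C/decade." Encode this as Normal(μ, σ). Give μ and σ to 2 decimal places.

μ = 0.40, σ = 0.35

For Normal(μ,σ), the p-quantile is μ + z_p·σ. Here z_{0.11} = -1.227, z_{0.75} = 0.6745.
So -0.031 = μ − 1.227σ and 0.64 = μ + 0.6745σ.
Subtracting: σ = (0.64 − -0.031)/(0.6745 − (-1.227)) = 0.35.
Then μ = -0.031 − (-1.227)·0.35 = 0.40.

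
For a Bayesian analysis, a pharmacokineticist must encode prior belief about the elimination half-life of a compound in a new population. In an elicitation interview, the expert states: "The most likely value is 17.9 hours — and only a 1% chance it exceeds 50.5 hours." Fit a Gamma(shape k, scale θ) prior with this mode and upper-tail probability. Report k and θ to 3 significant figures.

k ≈ 5.25, θ ≈ 4.22

Gamma(k,θ) with k>1 has mode (k−1)θ, so θ = 17.9/(k−1).
Need P(X < 50.5) = 0.99 with θ tied to k this way. Start at k = 2, θ = 17.9: P(X<50.5) ≈ 0.773.
Too low — raise k to concentrate. Iterating converges to k ≈ 5.25.
Then θ = 17.9/(5.25−1) ≈ 4.22.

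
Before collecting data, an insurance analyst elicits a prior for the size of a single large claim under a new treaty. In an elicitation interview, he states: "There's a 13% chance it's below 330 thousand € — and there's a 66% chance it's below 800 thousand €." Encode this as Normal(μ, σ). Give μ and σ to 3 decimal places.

μ = 674.025, σ = 305.422

For Normal(μ,σ), the p-quantile is μ + z_p·σ. Here z_{0.13} = -1.126, z_{0.66} = 0.4125.
So 330 = μ − 1.126σ and 800 = μ + 0.4125σ.
Subtracting: σ = (800 − 330)/(0.4125 − (-1.126)) = 305.422.
Then μ = 330 − (-1.126)·305.422 = 674.025.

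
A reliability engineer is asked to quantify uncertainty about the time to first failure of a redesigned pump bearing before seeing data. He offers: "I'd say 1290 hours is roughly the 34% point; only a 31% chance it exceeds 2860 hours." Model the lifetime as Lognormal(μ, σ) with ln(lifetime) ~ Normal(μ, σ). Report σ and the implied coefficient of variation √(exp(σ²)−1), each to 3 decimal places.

If T ~ Lognormal(μ,σ) then ln T ~ Normal(μ,σ), so the p-quantile of ln T is μ + z_p·σ.
ln(1290) = 7.162 and ln(2860) = 7.959; z_{0.34} = -0.4125, z_{0.69} = 0.4959.
σ = (7.959 − 7.162)/(0.4959 − (-0.4125)) = 0.877.
μ = 7.162 − (-0.4125)·0.877 = 7.524.
CV = √(exp(σ²)−1) = √(exp(0.7683)−1) = 1.075.

σ ≈ 0.877, CV ≈ 1.075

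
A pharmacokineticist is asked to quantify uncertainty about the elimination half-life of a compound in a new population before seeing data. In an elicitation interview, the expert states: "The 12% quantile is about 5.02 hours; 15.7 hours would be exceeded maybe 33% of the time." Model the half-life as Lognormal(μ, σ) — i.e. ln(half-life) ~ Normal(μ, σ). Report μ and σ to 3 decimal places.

μ ≈ 2.443, σ ≈ 0.706

If T ~ Lognormal(μ,σ) then ln T ~ Normal(μ,σ), so the p-quantile of ln T is μ + z_p·σ.
ln(5.02) = 1.613 and ln(15.7) = 2.754; z_{0.12} = -1.175, z_{0.67} = 0.4399.
σ = (2.754 − 1.613)/(0.4399 − (-1.175)) = 0.706.
μ = 1.613 − (-1.175)·0.706 = 2.443.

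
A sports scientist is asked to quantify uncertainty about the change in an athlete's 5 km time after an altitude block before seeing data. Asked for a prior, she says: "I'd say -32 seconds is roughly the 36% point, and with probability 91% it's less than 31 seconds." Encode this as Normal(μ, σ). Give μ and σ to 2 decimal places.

μ = -18.71, σ = 37.08

For Normal(μ,σ), the p-quantile is μ + z_p·σ. Here z_{0.36} = -0.3585, z_{0.91} = 1.341.
So -32 = μ − 0.3585σ and 31 = μ + 1.341σ.
Subtracting: σ = (31 − -32)/(1.341 − (-0.3585)) = 37.08.
Then μ = -32 − (-0.3585)·37.08 = -18.71.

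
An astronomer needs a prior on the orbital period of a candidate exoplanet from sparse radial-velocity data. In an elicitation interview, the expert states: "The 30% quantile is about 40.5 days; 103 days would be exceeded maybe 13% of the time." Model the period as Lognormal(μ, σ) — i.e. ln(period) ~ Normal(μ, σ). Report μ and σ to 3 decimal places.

If T ~ Lognormal(μ,σ) then ln T ~ Normal(μ,σ), so the p-quantile of ln T is μ + z_p·σ.
ln(40.5) = 3.701 and ln(103) = 4.635; z_{0.3} = -0.5244, z_{0.87} = 1.126.
σ = (4.635 − 3.701)/(1.126 − (-0.5244)) = 0.565.
μ = 3.701 − (-0.5244)·0.565 = 3.998.

μ ≈ 3.998, σ ≈ 0.565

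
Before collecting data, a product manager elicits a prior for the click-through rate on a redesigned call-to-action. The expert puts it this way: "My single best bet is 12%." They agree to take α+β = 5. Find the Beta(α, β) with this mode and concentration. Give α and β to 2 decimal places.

α = 1.36, β = 3.64

For α,β > 1 the Beta mode is (α−1)/(α+β−2). With α+β = 5, the mode is (α−1)/3.
Set (α−1)/3 = 0.12 → α = 1 + 0.12·3 = 1.36.
β = 5 − α = 3.64.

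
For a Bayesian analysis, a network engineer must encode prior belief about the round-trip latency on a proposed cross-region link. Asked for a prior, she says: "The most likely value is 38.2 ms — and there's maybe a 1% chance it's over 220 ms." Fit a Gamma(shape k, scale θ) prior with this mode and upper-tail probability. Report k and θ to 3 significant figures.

Gamma(k,θ) with k>1 has mode (k−1)θ, so θ = 38.2/(k−1).
Need P(X < 220) = 0.99 with θ tied to k this way. Start at k = 2, θ = 38.2: P(X<220) ≈ 0.979.
Too low — raise k to concentrate. Iterating converges to k ≈ 2.22.
Then θ = 38.2/(2.22−1) ≈ 31.2.

k ≈ 2.22, θ ≈ 31.2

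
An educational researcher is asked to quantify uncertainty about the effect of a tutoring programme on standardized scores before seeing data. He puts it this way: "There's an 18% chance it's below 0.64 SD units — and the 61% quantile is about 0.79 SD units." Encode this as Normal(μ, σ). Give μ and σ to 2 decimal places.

μ = 0.75, σ = 0.13

The p-quantile of Normal(μ,σ) is μ + z_p·σ, with z_{0.18} = -0.9154 and z_{0.61} = 0.2793.
Eliminate σ: μ = (z₂·x₁ − z₁·x₂)/(z₂ − z₁) = (0.2793·0.64 − (-0.9154)·0.79)/1.195 = 0.75.
Then σ = (x₂ − x₁)/(z₂ − z₁) = (0.79 − 0.64)/1.195 = 0.13.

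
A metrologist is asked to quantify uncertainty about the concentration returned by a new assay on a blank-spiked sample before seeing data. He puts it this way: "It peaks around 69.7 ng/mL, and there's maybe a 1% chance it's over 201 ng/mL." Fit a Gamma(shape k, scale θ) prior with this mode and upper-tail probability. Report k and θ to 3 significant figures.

Gamma(k,θ) with k>1 has mode (k−1)θ, so θ = 69.7/(k−1).
Need P(X < 201) = 0.99 with θ tied to k this way. Start at k = 2, θ = 69.7: P(X<201) ≈ 0.783.
Too low — raise k to concentrate. Iterating converges to k ≈ 5.05.
Then θ = 69.7/(5.05−1) ≈ 17.2.

k ≈ 5.05, θ ≈ 17.2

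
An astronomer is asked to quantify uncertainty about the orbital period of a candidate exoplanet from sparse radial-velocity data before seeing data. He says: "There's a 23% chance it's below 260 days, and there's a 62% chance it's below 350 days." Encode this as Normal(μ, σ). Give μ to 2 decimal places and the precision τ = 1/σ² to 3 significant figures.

The p-quantile of Normal(μ,σ) is μ + z_p·σ, with z_{0.23} = -0.7388 and z_{0.62} = 0.3055.
Eliminate σ: μ = (z₂·x₁ − z₁·x₂)/(z₂ − z₁) = (0.3055·260 − (-0.7388)·350)/1.044 = 323.67.
Then σ = (x₂ − x₁)/(z₂ − z₁) = (350 − 260)/1.044 = 86.18.
Precision τ = 1/σ² = 1/86.18² = 0.000135.

μ = 323.67, τ = 0.000135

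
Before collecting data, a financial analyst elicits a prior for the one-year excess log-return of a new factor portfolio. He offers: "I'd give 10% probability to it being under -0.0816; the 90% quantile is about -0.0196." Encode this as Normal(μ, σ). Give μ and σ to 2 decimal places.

For Normal(μ,σ), the p-quantile is μ + z_p·σ. Here z_{0.1} = -1.282, z_{0.9} = 1.282.
So -0.0816 = μ − 1.282σ and -0.0196 = μ + 1.282σ.
Subtracting: σ = (-0.0196 − -0.0816)/(1.282 − (-1.282)) = 0.02.
Then μ = -0.0816 − (-1.282)·0.02 = -0.05.

μ = -0.05, σ = 0.02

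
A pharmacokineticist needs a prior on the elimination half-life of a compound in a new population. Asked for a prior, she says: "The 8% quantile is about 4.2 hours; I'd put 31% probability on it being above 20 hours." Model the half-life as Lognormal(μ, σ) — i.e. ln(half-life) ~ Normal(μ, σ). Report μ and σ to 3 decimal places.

If T ~ Lognormal(μ,σ) then ln T ~ Normal(μ,σ), so the p-quantile of ln T is μ + z_p·σ.
ln(4.2) = 1.435 and ln(20) = 2.996; z_{0.08} = -1.405, z_{0.69} = 0.4959.
σ = (2.996 − 1.435)/(0.4959 − (-1.405)) = 0.821.
μ = 1.435 − (-1.405)·0.821 = 2.589.

μ ≈ 2.589, σ ≈ 0.821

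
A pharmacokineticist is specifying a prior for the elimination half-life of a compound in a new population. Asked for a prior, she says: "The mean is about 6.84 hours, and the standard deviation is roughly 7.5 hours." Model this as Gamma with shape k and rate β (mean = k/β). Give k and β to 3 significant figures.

For Gamma(k, rate β): mean = k/β, variance = k/β², so CV = 1/√k.
CV = SD/mean = 7.5/6.84 = 1.096, hence k = 1/CV² = 0.832.
Then β = k/mean = 0.832/6.84 = 0.122.

k ≈ 0.832, β ≈ 0.122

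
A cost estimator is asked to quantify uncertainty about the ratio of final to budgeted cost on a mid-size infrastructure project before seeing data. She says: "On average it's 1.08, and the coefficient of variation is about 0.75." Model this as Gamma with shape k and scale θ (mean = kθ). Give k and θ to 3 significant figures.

k ≈ 1.78, θ ≈ 0.608

For Gamma(k, scale θ): mean = kθ, variance = kθ², so CV = 1/√k.
CV = 0.75, hence k = 1/CV² = 1.78.
Then θ = mean/k = 1.08/1.78 = 0.608.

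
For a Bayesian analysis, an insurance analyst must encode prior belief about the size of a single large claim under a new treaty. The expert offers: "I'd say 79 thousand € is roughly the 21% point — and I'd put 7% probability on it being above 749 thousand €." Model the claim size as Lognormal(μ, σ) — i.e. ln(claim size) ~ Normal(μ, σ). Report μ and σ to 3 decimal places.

μ ≈ 5.164, σ ≈ 0.986

If T ~ Lognormal(μ,σ) then ln T ~ Normal(μ,σ), so the p-quantile of ln T is μ + z_p·σ.
ln(79) = 4.369 and ln(749) = 6.619; z_{0.21} = -0.8064, z_{0.93} = 1.476.
σ = (6.619 − 4.369)/(1.476 − (-0.8064)) = 0.986.
μ = 4.369 − (-0.8064)·0.986 = 5.164.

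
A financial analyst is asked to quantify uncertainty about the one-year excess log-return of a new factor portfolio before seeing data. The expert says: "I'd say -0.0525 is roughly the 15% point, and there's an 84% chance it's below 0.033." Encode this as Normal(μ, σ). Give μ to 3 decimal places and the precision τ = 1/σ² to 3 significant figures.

μ = -0.009, τ = 564

The p-quantile of Normal(μ,σ) is μ + z_p·σ, with z_{0.15} = -1.036 and z_{0.84} = 0.9945.
Eliminate σ: μ = (z₂·x₁ − z₁·x₂)/(z₂ − z₁) = (0.9945·-0.0525 − (-1.036)·0.033)/2.031 = -0.009.
Then σ = (x₂ − x₁)/(z₂ − z₁) = (0.033 − -0.0525)/2.031 = 0.042.
Precision τ = 1/σ² = 1/0.0421² = 564.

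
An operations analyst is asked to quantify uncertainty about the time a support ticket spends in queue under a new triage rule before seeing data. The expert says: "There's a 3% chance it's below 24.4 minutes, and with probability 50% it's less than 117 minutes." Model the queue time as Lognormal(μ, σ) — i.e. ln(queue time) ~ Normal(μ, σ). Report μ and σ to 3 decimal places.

μ ≈ 4.762, σ ≈ 0.833

If T ~ Lognormal(μ,σ) then ln T ~ Normal(μ,σ), so the p-quantile of ln T is μ + z_p·σ.
ln(24.4) = 3.195 and ln(117) = 4.762; z_{0.03} = -1.881, z_{0.5} = 0.
σ = (4.762 − 3.195)/(0 − (-1.881)) = 0.833.
μ = 3.195 − (-1.881)·0.833 = 4.762.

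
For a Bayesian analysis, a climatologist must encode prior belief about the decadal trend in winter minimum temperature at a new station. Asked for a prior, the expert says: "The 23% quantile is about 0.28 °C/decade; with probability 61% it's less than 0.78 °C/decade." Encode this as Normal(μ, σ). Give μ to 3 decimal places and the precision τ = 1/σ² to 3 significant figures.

μ = 0.643, τ = 4.15

For Normal(μ,σ), the p-quantile is μ + z_p·σ. Here z_{0.23} = -0.7388, z_{0.61} = 0.2793.
So 0.28 = μ − 0.7388σ and 0.78 = μ + 0.2793σ.
Subtracting: σ = (0.78 − 0.28)/(0.2793 − (-0.7388)) = 0.491.
Then μ = 0.28 − (-0.7388)·0.491 = 0.643.
Precision τ = 1/σ² = 1/0.4911² = 4.15.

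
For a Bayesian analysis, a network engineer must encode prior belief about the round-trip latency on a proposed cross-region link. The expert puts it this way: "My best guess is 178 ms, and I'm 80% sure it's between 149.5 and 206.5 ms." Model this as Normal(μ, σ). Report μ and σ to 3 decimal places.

A symmetric 80% interval runs μ ± z·σ with z = 1.282.
Half-width = 28.5, so σ = 28.5/1.282 = 22.239.
μ is the stated best guess, 178.000.

μ = 178.000, σ = 22.239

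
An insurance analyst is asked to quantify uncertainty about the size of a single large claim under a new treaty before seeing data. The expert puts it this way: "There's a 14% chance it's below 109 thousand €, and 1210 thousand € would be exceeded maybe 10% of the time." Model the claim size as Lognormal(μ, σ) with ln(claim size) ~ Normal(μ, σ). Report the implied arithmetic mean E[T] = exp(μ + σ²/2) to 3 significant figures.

If T ~ Lognormal(μ,σ) then ln T ~ Normal(μ,σ), so the p-quantile of ln T is μ + z_p·σ.
ln(109) = 4.691 and ln(1210) = 7.098; z_{0.14} = -1.08, z_{0.9} = 1.282.
σ = (7.098 − 4.691)/(1.282 − (-1.08)) = 1.019.
μ = 4.691 − (-1.08)·1.019 = 5.792.
E[T] = exp(μ + σ²/2) = exp(5.792 + 0.5193) = 551 thousand €.

E[T] ≈ 551 thousand €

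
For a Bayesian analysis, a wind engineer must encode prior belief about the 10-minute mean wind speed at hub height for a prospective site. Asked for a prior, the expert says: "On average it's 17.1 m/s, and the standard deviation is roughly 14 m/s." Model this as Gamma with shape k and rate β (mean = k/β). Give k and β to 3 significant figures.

For Gamma(k, rate β): mean = k/β, variance = k/β², so CV = 1/√k.
CV = SD/mean = 14/17.1 = 0.8187, hence k = 1/CV² = 1.49.
Then β = k/mean = 1.49/17.1 = 0.0872.

k ≈ 1.49, β ≈ 0.0872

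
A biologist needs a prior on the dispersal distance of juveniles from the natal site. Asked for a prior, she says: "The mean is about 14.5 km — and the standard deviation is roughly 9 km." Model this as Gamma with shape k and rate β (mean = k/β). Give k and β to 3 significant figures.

For Gamma(k, rate β): mean = k/β, variance = k/β², so CV = 1/√k.
CV = SD/mean = 9/14.5 = 0.6207, hence k = 1/CV² = 2.6.
Then β = k/mean = 2.6/14.5 = 0.179.

k ≈ 2.6, β ≈ 0.179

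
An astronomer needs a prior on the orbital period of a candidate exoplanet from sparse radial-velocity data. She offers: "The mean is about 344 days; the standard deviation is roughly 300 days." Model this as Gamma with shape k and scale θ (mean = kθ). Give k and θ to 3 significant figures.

For Gamma(k, scale θ): mean = kθ, variance = kθ², so CV = 1/√k.
CV = SD/mean = 300/344 = 0.8721, hence k = 1/CV² = 1.31.
Then θ = mean/k = 344/1.31 = 262.

k ≈ 1.31, θ ≈ 262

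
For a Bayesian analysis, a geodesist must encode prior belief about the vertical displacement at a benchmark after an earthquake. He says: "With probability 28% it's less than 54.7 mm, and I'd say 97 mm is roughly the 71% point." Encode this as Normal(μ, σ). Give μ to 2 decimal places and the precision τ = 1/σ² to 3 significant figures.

μ = 76.40, τ = 0.000722

The p-quantile of Normal(μ,σ) is μ + z_p·σ, with z_{0.28} = -0.5828 and z_{0.71} = 0.5534.
Eliminate σ: μ = (z₂·x₁ − z₁·x₂)/(z₂ − z₁) = (0.5534·54.7 − (-0.5828)·97)/1.136 = 76.40.
Then σ = (x₂ − x₁)/(z₂ − z₁) = (97 − 54.7)/1.136 = 37.23.
Precision τ = 1/σ² = 1/37.23² = 0.000722.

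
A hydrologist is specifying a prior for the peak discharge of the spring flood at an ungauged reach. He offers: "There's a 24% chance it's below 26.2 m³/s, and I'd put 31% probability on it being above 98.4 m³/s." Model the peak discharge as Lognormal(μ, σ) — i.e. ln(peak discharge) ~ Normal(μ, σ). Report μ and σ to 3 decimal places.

μ ≈ 4.043, σ ≈ 1.101

If T ~ Lognormal(μ,σ) then ln T ~ Normal(μ,σ), so the p-quantile of ln T is μ + z_p·σ.
ln(26.2) = 3.266 and ln(98.4) = 4.589; z_{0.24} = -0.7063, z_{0.69} = 0.4959.
σ = (4.589 − 3.266)/(0.4959 − (-0.7063)) = 1.101.
μ = 3.266 − (-0.7063)·1.101 = 4.043.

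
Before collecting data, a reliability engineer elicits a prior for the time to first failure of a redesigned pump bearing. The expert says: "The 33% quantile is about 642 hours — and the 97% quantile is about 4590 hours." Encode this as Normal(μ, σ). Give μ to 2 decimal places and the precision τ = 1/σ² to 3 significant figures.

μ = 1390.38, τ = 3.46e-07

For Normal(μ,σ), the p-quantile is μ + z_p·σ. Here z_{0.33} = -0.4399, z_{0.97} = 1.881.
So 642 = μ − 0.4399σ and 4590 = μ + 1.881σ.
Subtracting: σ = (4590 − 642)/(1.881 − (-0.4399)) = 1701.21.
Then μ = 642 − (-0.4399)·1701.21 = 1390.38.
Precision τ = 1/σ² = 1/1701² = 3.46e-07.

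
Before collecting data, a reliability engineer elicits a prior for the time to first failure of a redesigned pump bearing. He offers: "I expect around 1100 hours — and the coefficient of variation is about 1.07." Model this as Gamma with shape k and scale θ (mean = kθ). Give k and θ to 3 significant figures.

For Gamma(k, scale θ): mean = kθ, variance = kθ², so CV = 1/√k.
CV = 1.07, hence k = 1/CV² = 0.873.
Then θ = mean/k = 1100/0.873 = 1260.

k ≈ 0.873, θ ≈ 1260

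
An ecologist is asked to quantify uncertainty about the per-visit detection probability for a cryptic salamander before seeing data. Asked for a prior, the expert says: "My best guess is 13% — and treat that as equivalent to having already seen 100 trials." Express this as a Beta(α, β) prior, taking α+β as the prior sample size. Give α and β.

Under the effective-sample-size interpretation, Beta(α, β) has prior mean α/(α+β) and prior sample size α+β.
So α+β = 100 and α/(α+β) = 0.13, giving α = 0.13·100 = 13 and β = 100 − 13 = 87.

α = 13, β = 87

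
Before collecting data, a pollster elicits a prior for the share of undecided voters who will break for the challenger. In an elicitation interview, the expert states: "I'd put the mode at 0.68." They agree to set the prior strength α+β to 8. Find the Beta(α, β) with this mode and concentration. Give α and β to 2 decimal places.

α = 5.08, β = 2.92

For α,β > 1 the Beta mode is (α−1)/(α+β−2). With α+β = 8, the mode is (α−1)/6.
Set (α−1)/6 = 0.68 → α = 1 + 0.68·6 = 5.08.
β = 8 − α = 2.92.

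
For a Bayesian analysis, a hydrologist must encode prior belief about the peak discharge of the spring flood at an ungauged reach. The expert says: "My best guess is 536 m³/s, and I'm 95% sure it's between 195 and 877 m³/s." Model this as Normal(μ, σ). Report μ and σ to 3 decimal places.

A symmetric 95% interval runs μ ± z·σ with z = 1.96.
Half-width = 341, so σ = 341/1.96 = 173.983.
μ is the stated best guess, 536.000.

μ = 536.000, σ = 173.983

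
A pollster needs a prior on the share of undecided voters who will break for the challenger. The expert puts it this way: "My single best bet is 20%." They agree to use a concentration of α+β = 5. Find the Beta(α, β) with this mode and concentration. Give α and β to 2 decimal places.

α = 1.60, β = 3.40

For α,β > 1 the Beta mode is (α−1)/(α+β−2). With α+β = 5, the mode is (α−1)/3.
Set (α−1)/3 = 0.2 → α = 1 + 0.2·3 = 1.60.
β = 5 − α = 3.40.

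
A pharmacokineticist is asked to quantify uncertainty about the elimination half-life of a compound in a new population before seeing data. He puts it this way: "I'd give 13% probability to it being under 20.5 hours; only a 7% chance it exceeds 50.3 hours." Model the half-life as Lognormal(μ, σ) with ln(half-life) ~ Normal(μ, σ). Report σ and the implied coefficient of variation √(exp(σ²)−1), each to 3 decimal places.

If T ~ Lognormal(μ,σ) then ln T ~ Normal(μ,σ), so the p-quantile of ln T is μ + z_p·σ.
ln(20.5) = 3.02 and ln(50.3) = 3.918; z_{0.13} = -1.126, z_{0.93} = 1.476.
σ = (3.918 − 3.02)/(1.476 − (-1.126)) = 0.345.
μ = 3.02 − (-1.126)·0.345 = 3.409.
CV = √(exp(σ²)−1) = √(exp(0.1190)−1) = 0.355.

σ ≈ 0.345, CV ≈ 0.355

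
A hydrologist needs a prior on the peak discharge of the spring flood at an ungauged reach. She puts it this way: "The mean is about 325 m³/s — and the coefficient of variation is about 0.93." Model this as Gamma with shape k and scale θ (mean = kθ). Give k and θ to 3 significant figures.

For Gamma(k, scale θ): mean = kθ, variance = kθ², so CV = 1/√k.
CV = 0.93, hence k = 1/CV² = 1.16.
Then θ = mean/k = 325/1.16 = 281.

k ≈ 1.16, θ ≈ 281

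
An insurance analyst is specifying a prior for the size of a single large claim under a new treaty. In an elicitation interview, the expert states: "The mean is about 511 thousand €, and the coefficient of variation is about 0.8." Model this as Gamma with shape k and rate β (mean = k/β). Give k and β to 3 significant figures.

k ≈ 1.56, β ≈ 0.00306

For Gamma(k, rate β): mean = k/β, variance = k/β², so CV = 1/√k.
CV = 0.8, hence k = 1/CV² = 1.56.
Then β = k/mean = 1.56/511 = 0.00306.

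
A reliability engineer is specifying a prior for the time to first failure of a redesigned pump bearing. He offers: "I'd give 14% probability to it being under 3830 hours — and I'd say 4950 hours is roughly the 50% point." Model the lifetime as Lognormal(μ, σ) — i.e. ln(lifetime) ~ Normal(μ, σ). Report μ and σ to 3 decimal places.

μ ≈ 8.507, σ ≈ 0.237

If T ~ Lognormal(μ,σ) then ln T ~ Normal(μ,σ), so the p-quantile of ln T is μ + z_p·σ.
ln(3830) = 8.251 and ln(4950) = 8.507; z_{0.14} = -1.08, z_{0.5} = 0.
σ = (8.507 − 8.251)/(0 − (-1.08)) = 0.237.
μ = 8.251 − (-1.08)·0.237 = 8.507.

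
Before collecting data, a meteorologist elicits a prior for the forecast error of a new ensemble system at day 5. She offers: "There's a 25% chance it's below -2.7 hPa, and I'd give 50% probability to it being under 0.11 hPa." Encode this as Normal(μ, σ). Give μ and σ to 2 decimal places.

For Normal(μ,σ), the p-quantile is μ + z_p·σ. Here z_{0.25} = -0.6745, z_{0.5} = 0.
So -2.7 = μ − 0.6745σ and 0.11 = μ + 0σ.
Subtracting: σ = (0.11 − -2.7)/(0 − (-0.6745)) = 4.17.
Then μ = -2.7 − (-0.6745)·4.17 = 0.11.

μ = 0.11, σ = 4.17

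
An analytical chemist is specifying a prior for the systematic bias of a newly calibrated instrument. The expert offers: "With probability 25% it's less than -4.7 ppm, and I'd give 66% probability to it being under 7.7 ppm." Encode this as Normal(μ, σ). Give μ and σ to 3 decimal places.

μ = 2.995, σ = 11.408

The p-quantile of Normal(μ,σ) is μ + z_p·σ, with z_{0.25} = -0.6745 and z_{0.66} = 0.4125.
Eliminate σ: μ = (z₂·x₁ − z₁·x₂)/(z₂ − z₁) = (0.4125·-4.7 − (-0.6745)·7.7)/1.087 = 2.995.
Then σ = (x₂ − x₁)/(z₂ − z₁) = (7.7 − -4.7)/1.087 = 11.408.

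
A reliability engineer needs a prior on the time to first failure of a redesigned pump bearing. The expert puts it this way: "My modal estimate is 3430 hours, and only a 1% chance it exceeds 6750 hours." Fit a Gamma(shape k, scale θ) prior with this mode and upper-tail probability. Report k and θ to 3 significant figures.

k ≈ 11.7, θ ≈ 319

Gamma(k,θ) with k>1 has mode (k−1)θ, so θ = 3430/(k−1).
Need P(X < 6750) = 0.99 with θ tied to k this way. Start at k = 2, θ = 3430: P(X<6750) ≈ 0.585.
Too low — raise k to concentrate. Iterating converges to k ≈ 11.7.
Then θ = 3430/(11.7−1) ≈ 319.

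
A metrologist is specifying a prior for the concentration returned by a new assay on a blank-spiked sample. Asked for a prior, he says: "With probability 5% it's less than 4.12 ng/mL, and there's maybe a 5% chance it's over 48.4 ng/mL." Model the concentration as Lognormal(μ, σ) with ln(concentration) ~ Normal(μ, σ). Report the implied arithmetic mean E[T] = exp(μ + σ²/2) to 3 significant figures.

If T ~ Lognormal(μ,σ) then ln T ~ Normal(μ,σ), so the p-quantile of ln T is μ + z_p·σ.
ln(4.12) = 1.416 and ln(48.4) = 3.879; z_{0.05} = -1.645, z_{0.95} = 1.645.
σ = (3.879 − 1.416)/(1.645 − (-1.645)) = 0.749.
μ = 1.416 − (-1.645)·0.749 = 2.648.
E[T] = exp(μ + σ²/2) = exp(2.648 + 0.2804) = 18.7 ng/mL.

E[T] ≈ 18.7 ng/mL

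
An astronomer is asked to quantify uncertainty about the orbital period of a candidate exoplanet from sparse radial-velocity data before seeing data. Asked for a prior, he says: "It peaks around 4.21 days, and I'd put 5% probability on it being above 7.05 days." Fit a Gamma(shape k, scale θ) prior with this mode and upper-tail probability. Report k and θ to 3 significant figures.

k ≈ 11.5, θ ≈ 0.401

Gamma(k,θ) with k>1 has mode (k−1)θ, so θ = 4.21/(k−1).
Need P(X < 7.05) = 0.95 with θ tied to k this way. Start at k = 2, θ = 4.21: P(X<7.05) ≈ 0.499.
Too low — raise k to concentrate. Iterating converges to k ≈ 11.5.
Then θ = 4.21/(11.5−1) ≈ 0.401.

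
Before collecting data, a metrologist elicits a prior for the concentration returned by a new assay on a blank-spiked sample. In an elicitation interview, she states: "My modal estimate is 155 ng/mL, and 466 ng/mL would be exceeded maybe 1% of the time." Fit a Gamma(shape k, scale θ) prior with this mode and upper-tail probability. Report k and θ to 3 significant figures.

k ≈ 4.71, θ ≈ 41.7

Gamma(k,θ) with k>1 has mode (k−1)θ, so θ = 155/(k−1).
Need P(X < 466) = 0.99 with θ tied to k this way. Start at k = 2, θ = 155: P(X<466) ≈ 0.802.
Too low — raise k to concentrate. Iterating converges to k ≈ 4.71.
Then θ = 155/(4.71−1) ≈ 41.7.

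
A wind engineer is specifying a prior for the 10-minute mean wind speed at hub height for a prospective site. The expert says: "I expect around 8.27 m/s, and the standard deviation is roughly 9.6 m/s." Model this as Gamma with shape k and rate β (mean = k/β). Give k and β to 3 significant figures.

k ≈ 0.742, β ≈ 0.0897

For Gamma(k, rate β): mean = k/β, variance = k/β², so CV = 1/√k.
CV = SD/mean = 9.6/8.27 = 1.161, hence k = 1/CV² = 0.742.
Then β = k/mean = 0.742/8.27 = 0.0897.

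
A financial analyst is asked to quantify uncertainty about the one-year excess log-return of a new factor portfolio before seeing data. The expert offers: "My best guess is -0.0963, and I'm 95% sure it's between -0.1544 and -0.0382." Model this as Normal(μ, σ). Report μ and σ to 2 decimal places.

μ = -0.10, σ = 0.03

A symmetric 95% interval runs μ ± z·σ with z = 1.96.
Half-width = 0.0581, so σ = 0.0581/1.96 = 0.03.
μ is the stated best guess, -0.10.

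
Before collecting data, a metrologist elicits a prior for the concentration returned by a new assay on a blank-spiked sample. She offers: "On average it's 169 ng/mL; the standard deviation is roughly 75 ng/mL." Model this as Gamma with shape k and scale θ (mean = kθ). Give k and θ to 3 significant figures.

k ≈ 5.08, θ ≈ 33.3

For Gamma(k, scale θ): mean = kθ, variance = kθ², so CV = 1/√k.
CV = SD/mean = 75/169 = 0.4438, hence k = 1/CV² = 5.08.
Then θ = mean/k = 169/5.08 = 33.3.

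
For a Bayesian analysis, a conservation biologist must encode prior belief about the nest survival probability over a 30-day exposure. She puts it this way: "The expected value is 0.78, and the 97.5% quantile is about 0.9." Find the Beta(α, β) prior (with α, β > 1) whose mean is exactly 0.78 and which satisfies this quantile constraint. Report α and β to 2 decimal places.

α ≈ 26.62, β ≈ 7.51

With mean 0.78 fixed, write α = 0.78s, β = 0.22s where s = α+β.
Need P(θ < 0.9) = 0.975 under Beta(0.78s, 0.22s). Normal approximation: (q−m)/√(m(1−m)/s) ≈ z_{0.975} = 1.96, so s ≈ 0.78·0.22·(1.96)²/(0.9−0.78)² = 45.8.
At s = 45.8: P(θ<0.9) ≈ 0.989. Adjusting to match 0.975 gives s ≈ 34.13.
So α = 0.78·34.13 ≈ 26.62, β = 0.22·34.13 ≈ 7.51.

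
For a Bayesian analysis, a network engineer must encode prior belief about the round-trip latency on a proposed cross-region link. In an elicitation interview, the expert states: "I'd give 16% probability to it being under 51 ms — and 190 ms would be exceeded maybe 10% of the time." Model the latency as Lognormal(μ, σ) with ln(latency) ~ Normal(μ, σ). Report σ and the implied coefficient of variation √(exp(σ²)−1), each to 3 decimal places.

If T ~ Lognormal(μ,σ) then ln T ~ Normal(μ,σ), so the p-quantile of ln T is μ + z_p·σ.
ln(51) = 3.932 and ln(190) = 5.247; z_{0.16} = -0.9945, z_{0.9} = 1.282.
σ = (5.247 − 3.932)/(1.282 − (-0.9945)) = 0.578.
μ = 3.932 − (-0.9945)·0.578 = 4.506.
CV = √(exp(σ²)−1) = √(exp(0.3339)−1) = 0.630.

σ ≈ 0.578, CV ≈ 0.630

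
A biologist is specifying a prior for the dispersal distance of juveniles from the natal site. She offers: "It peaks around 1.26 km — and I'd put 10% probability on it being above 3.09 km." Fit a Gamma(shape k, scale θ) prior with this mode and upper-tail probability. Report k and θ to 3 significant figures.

Gamma(k,θ) with k>1 has mode (k−1)θ, so θ = 1.26/(k−1).
Need P(X < 3.09) = 0.9 with θ tied to k this way. Start at k = 2, θ = 1.26: P(X<3.09) ≈ 0.703.
Too low — raise k to concentrate. Iterating converges to k ≈ 3.39.
Then θ = 1.26/(3.39−1) ≈ 0.528.

k ≈ 3.39, θ ≈ 0.528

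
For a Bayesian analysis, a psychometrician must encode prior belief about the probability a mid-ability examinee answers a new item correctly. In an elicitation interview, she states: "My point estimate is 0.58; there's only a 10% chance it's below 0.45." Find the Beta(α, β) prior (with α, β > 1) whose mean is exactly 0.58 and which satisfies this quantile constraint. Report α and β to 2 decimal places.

α ≈ 13.84, β ≈ 10.02

With mean 0.58 fixed, write α = 0.58s, β = 0.42s where s = α+β.
Need P(θ < 0.45) = 0.1 under Beta(0.58s, 0.42s). Normal approximation: (q−m)/√(m(1−m)/s) ≈ z_{0.1} = -1.28, so s ≈ 0.58·0.42·(-1.28)²/(0.45−0.58)² = 23.7.
At s = 23.7: P(θ<0.45) ≈ 0.101. Adjusting to match 0.1 gives s ≈ 23.87.
So α = 0.58·23.87 ≈ 13.84, β = 0.42·23.87 ≈ 10.02.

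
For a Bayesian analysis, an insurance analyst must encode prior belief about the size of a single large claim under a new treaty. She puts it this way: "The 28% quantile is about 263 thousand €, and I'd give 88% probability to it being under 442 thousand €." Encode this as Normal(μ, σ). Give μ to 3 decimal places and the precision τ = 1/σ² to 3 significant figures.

For Normal(μ,σ), the p-quantile is μ + z_p·σ. Here z_{0.28} = -0.5828, z_{0.88} = 1.175.
So 263 = μ − 0.5828σ and 442 = μ + 1.175σ.
Subtracting: σ = (442 − 263)/(1.175 − (-0.5828)) = 101.830.
Then μ = 263 − (-0.5828)·101.830 = 322.351.
Precision τ = 1/σ² = 1/101.8² = 9.64e-05.

μ = 322.351, τ = 9.64e-05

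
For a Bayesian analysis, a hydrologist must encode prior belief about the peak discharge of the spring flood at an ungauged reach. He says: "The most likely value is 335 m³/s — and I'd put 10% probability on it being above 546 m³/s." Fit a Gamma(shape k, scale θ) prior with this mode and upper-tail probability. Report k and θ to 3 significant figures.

k ≈ 8.89, θ ≈ 42.4

Gamma(k,θ) with k>1 has mode (k−1)θ, so θ = 335/(k−1).
Need P(X < 546) = 0.9 with θ tied to k this way. Start at k = 2, θ = 335: P(X<546) ≈ 0.485.
Too low — raise k to concentrate. Iterating converges to k ≈ 8.89.
Then θ = 335/(8.89−1) ≈ 42.4.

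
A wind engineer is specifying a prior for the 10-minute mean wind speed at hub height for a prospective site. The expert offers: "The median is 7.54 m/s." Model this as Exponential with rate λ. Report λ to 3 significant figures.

Exponential median = ln 2 / λ, so λ = ln 2 / 7.54 = 0.0919.

λ ≈ 0.0919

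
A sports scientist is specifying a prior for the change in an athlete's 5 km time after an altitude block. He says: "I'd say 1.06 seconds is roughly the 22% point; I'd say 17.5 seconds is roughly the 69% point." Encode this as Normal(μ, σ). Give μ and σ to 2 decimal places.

μ = 11.07, σ = 12.96

For Normal(μ,σ), the p-quantile is μ + z_p·σ. Here z_{0.22} = -0.7722, z_{0.69} = 0.4959.
So 1.06 = μ − 0.7722σ and 17.5 = μ + 0.4959σ.
Subtracting: σ = (17.5 − 1.06)/(0.4959 − (-0.7722)) = 12.96.
Then μ = 1.06 − (-0.7722)·12.96 = 11.07.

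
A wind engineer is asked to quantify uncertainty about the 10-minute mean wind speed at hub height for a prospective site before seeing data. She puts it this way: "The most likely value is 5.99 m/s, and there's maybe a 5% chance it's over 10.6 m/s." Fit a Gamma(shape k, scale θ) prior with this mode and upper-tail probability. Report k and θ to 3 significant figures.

k ≈ 9.56, θ ≈ 0.7

Gamma(k,θ) with k>1 has mode (k−1)θ, so θ = 5.99/(k−1).
Need P(X < 10.6) = 0.95 with θ tied to k this way. Start at k = 2, θ = 5.99: P(X<10.6) ≈ 0.528.
Too low — raise k to concentrate. Iterating converges to k ≈ 9.56.
Then θ = 5.99/(9.56−1) ≈ 0.7.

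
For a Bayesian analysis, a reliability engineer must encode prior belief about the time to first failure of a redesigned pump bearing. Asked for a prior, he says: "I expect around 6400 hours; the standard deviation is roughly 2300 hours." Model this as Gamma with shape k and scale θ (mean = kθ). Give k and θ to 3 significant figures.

k ≈ 7.74, θ ≈ 827

For Gamma(k, scale θ): mean = kθ, variance = kθ², so CV = 1/√k.
CV = SD/mean = 2300/6400 = 0.3594, hence k = 1/CV² = 7.74.
Then θ = mean/k = 6400/7.74 = 827.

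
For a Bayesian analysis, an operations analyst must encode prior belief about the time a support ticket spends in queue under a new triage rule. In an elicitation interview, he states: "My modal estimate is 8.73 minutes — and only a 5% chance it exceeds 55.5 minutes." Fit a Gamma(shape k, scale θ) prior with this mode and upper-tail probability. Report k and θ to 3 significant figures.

k ≈ 1.66, θ ≈ 13.3

Gamma(k,θ) with k>1 has mode (k−1)θ, so θ = 8.73/(k−1).
Need P(X < 55.5) = 0.95 with θ tied to k this way. Start at k = 2, θ = 8.73: P(X<55.5) ≈ 0.987.
Too high — lower k to spread out. Iterating converges to k ≈ 1.66.
Then θ = 8.73/(1.66−1) ≈ 13.3.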